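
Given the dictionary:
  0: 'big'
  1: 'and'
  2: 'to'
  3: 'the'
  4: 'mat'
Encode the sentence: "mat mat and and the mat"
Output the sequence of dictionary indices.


Look up each word in the dictionary:
  'mat' -> 4
  'mat' -> 4
  'and' -> 1
  'and' -> 1
  'the' -> 3
  'mat' -> 4

Encoded: [4, 4, 1, 1, 3, 4]


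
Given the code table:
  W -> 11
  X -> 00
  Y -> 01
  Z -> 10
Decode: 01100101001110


Decoding:
01 -> Y
10 -> Z
01 -> Y
01 -> Y
00 -> X
11 -> W
10 -> Z


Result: YZYYXWZ


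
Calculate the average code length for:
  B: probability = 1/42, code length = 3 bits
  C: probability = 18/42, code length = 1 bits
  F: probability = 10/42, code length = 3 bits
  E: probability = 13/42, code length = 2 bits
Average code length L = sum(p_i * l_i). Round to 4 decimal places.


Weighted contributions p_i * l_i:
  B: (1/42) * 3 = 3/42
  C: (18/42) * 1 = 18/42
  F: (10/42) * 3 = 30/42
  E: (13/42) * 2 = 26/42
Sum = (3 + 18 + 30 + 26)/42 = 77/42

L = 77/42 = 1.8333 bits/symbol


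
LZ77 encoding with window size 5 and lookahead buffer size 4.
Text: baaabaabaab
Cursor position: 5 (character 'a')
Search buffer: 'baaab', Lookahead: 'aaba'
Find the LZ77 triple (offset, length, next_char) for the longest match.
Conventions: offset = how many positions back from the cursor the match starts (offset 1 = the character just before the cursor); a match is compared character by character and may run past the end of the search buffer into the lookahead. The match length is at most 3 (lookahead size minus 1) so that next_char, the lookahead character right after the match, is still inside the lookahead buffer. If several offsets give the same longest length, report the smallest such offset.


Try each offset into the search buffer:
  offset=1 (pos 4, char 'b'): match length 0
  offset=2 (pos 3, char 'a'): match length 1
  offset=3 (pos 2, char 'a'): match length 3
  offset=4 (pos 1, char 'a'): match length 2
  offset=5 (pos 0, char 'b'): match length 0
Longest match has length 3 at offset 3.
next_char = character at position 5 + 3 = 8 -> 'a'

Best match: offset=3, length=3 (matching 'aab' starting at position 2)
LZ77 triple: (3, 3, 'a')


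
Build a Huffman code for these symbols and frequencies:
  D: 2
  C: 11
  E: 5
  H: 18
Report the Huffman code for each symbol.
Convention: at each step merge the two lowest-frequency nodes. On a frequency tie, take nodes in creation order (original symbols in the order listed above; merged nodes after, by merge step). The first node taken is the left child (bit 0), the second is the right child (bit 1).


Huffman tree construction:
Step 1: Merge D(2) + E(5) = 7
Step 2: Merge (D+E)(7) + C(11) = 18
Step 3: Merge H(18) + ((D+E)+C)(18) = 36
Read each symbol's code off the tree from the root (left child = 0, right child = 1).

Codes:
  D: 100 (length 3)
  C: 11 (length 2)
  E: 101 (length 3)
  H: 0 (length 1)
Average code length: 61/36 = 1.6944 bits/symbol


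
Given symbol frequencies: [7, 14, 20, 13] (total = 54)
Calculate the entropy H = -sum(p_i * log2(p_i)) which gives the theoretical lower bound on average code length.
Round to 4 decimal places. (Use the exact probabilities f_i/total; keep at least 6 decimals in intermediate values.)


Per-symbol terms -p_i * log2(p_i) with p_i = f_i/54:
  p = 7/54 = 0.129630: log2(p) = -2.947533, -p*log2(p) = 0.382088
  p = 14/54 = 0.259259: log2(p) = -1.947533, -p*log2(p) = 0.504916
  p = 20/54 = 0.370370: log2(p) = -1.432959, -p*log2(p) = 0.530726
  p = 13/54 = 0.240741: log2(p) = -2.054448, -p*log2(p) = 0.494589
H = 0.382088 + 0.504916 + 0.530726 + 0.494589 = 1.912319

H = 1.9123 bits/symbol


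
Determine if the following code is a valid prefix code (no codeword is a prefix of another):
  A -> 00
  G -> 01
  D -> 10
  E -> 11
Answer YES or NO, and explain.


Checking each pair (does one codeword prefix another?):
  A='00' vs G='01': no prefix
  A='00' vs D='10': no prefix
  A='00' vs E='11': no prefix
  G='01' vs A='00': no prefix
  G='01' vs D='10': no prefix
  G='01' vs E='11': no prefix
  D='10' vs A='00': no prefix
  D='10' vs G='01': no prefix
  D='10' vs E='11': no prefix
  E='11' vs A='00': no prefix
  E='11' vs G='01': no prefix
  E='11' vs D='10': no prefix
No violation found over all pairs.

YES -- this is a valid prefix code. No codeword is a prefix of any other codeword.


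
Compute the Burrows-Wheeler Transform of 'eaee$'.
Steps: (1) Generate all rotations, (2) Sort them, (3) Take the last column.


Rotations (sorted):
  0: $eaee -> last char: e
  1: aee$e -> last char: e
  2: e$eae -> last char: e
  3: eaee$ -> last char: $
  4: ee$ea -> last char: a


BWT = eee$a


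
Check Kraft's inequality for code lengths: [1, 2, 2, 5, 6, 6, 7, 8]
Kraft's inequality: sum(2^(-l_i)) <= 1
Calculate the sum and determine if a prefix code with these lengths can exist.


Sum = 2^(-1) + 2^(-2) + 2^(-2) + 2^(-5) + 2^(-6) + 2^(-6) + 2^(-7) + 2^(-8)
    = 0.5 + 0.25 + 0.25 + 0.03125 + 0.015625 + 0.015625 + 0.0078125 + 0.00390625
    = 275/256 = 1.07421875
Since 1.07421875 > 1, Kraft's inequality is NOT satisfied.
A prefix code with these lengths CANNOT exist.

Kraft sum = 1.07421875. Not satisfied.


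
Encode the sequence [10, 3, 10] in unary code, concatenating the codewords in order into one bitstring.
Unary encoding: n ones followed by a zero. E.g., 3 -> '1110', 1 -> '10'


Encode each number as n ones followed by a terminating 0:
  10 -> 11111111110 (11 bits)
  3 -> 1110 (4 bits)
  10 -> 11111111110 (11 bits)
Total length = 11 + 4 + 11 = 26 bits.

Unary([10, 3, 10]) = 11111111110111011111111110 (26 bits)


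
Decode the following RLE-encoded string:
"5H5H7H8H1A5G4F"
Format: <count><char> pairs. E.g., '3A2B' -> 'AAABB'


Expanding each <count><char> pair:
  5H -> 'HHHHH'
  5H -> 'HHHHH'
  7H -> 'HHHHHHH'
  8H -> 'HHHHHHHH'
  1A -> 'A'
  5G -> 'GGGGG'
  4F -> 'FFFF'

Decoded = HHHHHHHHHHHHHHHHHHHHHHHHHAGGGGGFFFF


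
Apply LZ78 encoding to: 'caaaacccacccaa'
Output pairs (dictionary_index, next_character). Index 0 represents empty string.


LZ78 encoding steps:
Dictionary: {0: ''}
Step 1: w='' (idx 0), next='c' -> output (0, 'c'), add 'c' as idx 1
Step 2: w='' (idx 0), next='a' -> output (0, 'a'), add 'a' as idx 2
Step 3: w='a' (idx 2), next='a' -> output (2, 'a'), add 'aa' as idx 3
Step 4: w='a' (idx 2), next='c' -> output (2, 'c'), add 'ac' as idx 4
Step 5: w='c' (idx 1), next='c' -> output (1, 'c'), add 'cc' as idx 5
Step 6: w='ac' (idx 4), next='c' -> output (4, 'c'), add 'acc' as idx 6
Step 7: w='c' (idx 1), next='a' -> output (1, 'a'), add 'ca' as idx 7
Step 8: w='a' (idx 2), end of input -> output (2, '')


Encoded: [(0, 'c'), (0, 'a'), (2, 'a'), (2, 'c'), (1, 'c'), (4, 'c'), (1, 'a'), (2, '')]


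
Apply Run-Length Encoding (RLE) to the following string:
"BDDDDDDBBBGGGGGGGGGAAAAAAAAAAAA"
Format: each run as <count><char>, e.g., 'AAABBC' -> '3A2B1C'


Scanning runs left to right:
  i=0: run of 'B' x 1 -> '1B'
  i=1: run of 'D' x 6 -> '6D'
  i=7: run of 'B' x 3 -> '3B'
  i=10: run of 'G' x 9 -> '9G'
  i=19: run of 'A' x 12 -> '12A'

RLE = 1B6D3B9G12A


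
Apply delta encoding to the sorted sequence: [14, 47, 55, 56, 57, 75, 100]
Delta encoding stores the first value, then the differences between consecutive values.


First value: 14
Deltas:
  47 - 14 = 33
  55 - 47 = 8
  56 - 55 = 1
  57 - 56 = 1
  75 - 57 = 18
  100 - 75 = 25


Delta encoded: [14, 33, 8, 1, 1, 18, 25]


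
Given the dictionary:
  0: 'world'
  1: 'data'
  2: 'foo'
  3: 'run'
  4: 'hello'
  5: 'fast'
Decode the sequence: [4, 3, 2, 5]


Look up each index in the dictionary:
  4 -> 'hello'
  3 -> 'run'
  2 -> 'foo'
  5 -> 'fast'

Decoded: "hello run foo fast"


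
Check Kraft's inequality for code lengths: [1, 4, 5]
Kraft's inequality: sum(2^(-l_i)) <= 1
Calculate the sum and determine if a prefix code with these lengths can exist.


Sum = 2^(-1) + 2^(-4) + 2^(-5)
    = 0.5 + 0.0625 + 0.03125
    = 19/32 = 0.59375
Since 0.59375 <= 1, Kraft's inequality IS satisfied.
A prefix code with these lengths CAN exist.

Kraft sum = 0.59375. Satisfied.


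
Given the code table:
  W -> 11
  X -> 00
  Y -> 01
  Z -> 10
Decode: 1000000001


Decoding:
10 -> Z
00 -> X
00 -> X
00 -> X
01 -> Y


Result: ZXXXY


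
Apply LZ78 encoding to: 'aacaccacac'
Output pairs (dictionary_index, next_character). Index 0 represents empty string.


LZ78 encoding steps:
Dictionary: {0: ''}
Step 1: w='' (idx 0), next='a' -> output (0, 'a'), add 'a' as idx 1
Step 2: w='a' (idx 1), next='c' -> output (1, 'c'), add 'ac' as idx 2
Step 3: w='ac' (idx 2), next='c' -> output (2, 'c'), add 'acc' as idx 3
Step 4: w='ac' (idx 2), next='a' -> output (2, 'a'), add 'aca' as idx 4
Step 5: w='' (idx 0), next='c' -> output (0, 'c'), add 'c' as idx 5


Encoded: [(0, 'a'), (1, 'c'), (2, 'c'), (2, 'a'), (0, 'c')]


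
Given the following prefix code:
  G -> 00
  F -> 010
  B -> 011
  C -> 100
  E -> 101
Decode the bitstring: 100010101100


Decoding step by step:
Bits 100 -> C
Bits 010 -> F
Bits 101 -> E
Bits 100 -> C


Decoded message: CFEC


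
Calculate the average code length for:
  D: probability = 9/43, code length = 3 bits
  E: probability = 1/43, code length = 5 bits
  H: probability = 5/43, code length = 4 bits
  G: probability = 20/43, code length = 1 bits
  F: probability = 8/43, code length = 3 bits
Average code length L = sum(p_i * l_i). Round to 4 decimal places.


Weighted contributions p_i * l_i:
  D: (9/43) * 3 = 27/43
  E: (1/43) * 5 = 5/43
  H: (5/43) * 4 = 20/43
  G: (20/43) * 1 = 20/43
  F: (8/43) * 3 = 24/43
Sum = (27 + 5 + 20 + 20 + 24)/43 = 96/43

L = 96/43 = 2.2326 bits/symbol


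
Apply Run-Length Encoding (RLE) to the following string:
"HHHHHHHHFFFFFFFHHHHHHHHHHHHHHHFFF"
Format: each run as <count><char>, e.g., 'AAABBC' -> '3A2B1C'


Scanning runs left to right:
  i=0: run of 'H' x 8 -> '8H'
  i=8: run of 'F' x 7 -> '7F'
  i=15: run of 'H' x 15 -> '15H'
  i=30: run of 'F' x 3 -> '3F'

RLE = 8H7F15H3F


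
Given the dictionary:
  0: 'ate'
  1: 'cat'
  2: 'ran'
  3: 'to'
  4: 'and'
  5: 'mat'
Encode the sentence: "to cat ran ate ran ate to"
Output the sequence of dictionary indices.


Look up each word in the dictionary:
  'to' -> 3
  'cat' -> 1
  'ran' -> 2
  'ate' -> 0
  'ran' -> 2
  'ate' -> 0
  'to' -> 3

Encoded: [3, 1, 2, 0, 2, 0, 3]


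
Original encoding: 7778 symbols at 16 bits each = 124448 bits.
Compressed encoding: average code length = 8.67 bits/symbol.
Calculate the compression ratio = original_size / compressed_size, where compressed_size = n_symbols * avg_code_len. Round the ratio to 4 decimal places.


original_size = n_symbols * orig_bits = 7778 * 16 = 124448 bits
compressed_size = n_symbols * avg_code_len = 7778 * 8.67 = 67435.26 bits
ratio = original_size / compressed_size = 124448 / 67435.26 = 1.8454

Compression ratio = 1.8454


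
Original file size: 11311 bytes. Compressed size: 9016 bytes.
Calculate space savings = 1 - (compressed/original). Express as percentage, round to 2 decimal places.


ratio = compressed/original = 9016/11311 = 0.7971
savings = 1 - ratio = 1 - 0.7971 = 0.2029
as a percentage: 0.2029 * 100 = 20.29%

Space savings = 1 - 9016/11311 = 20.29%


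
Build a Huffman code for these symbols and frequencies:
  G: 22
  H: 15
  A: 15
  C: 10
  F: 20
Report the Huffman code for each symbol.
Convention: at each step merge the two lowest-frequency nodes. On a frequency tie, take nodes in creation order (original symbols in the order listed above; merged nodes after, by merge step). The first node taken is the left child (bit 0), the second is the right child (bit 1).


Huffman tree construction:
Step 1: Merge C(10) + H(15) = 25
Step 2: Merge A(15) + F(20) = 35
Step 3: Merge G(22) + (C+H)(25) = 47
Step 4: Merge (A+F)(35) + (G+(C+H))(47) = 82
Read each symbol's code off the tree from the root (left child = 0, right child = 1).

Codes:
  G: 10 (length 2)
  H: 111 (length 3)
  A: 00 (length 2)
  C: 110 (length 3)
  F: 01 (length 2)
Average code length: 189/82 = 2.3049 bits/symbol


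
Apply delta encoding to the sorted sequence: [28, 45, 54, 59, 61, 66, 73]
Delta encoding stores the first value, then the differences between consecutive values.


First value: 28
Deltas:
  45 - 28 = 17
  54 - 45 = 9
  59 - 54 = 5
  61 - 59 = 2
  66 - 61 = 5
  73 - 66 = 7


Delta encoded: [28, 17, 9, 5, 2, 5, 7]


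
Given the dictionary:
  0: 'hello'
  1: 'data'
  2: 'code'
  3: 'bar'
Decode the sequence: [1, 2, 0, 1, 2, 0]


Look up each index in the dictionary:
  1 -> 'data'
  2 -> 'code'
  0 -> 'hello'
  1 -> 'data'
  2 -> 'code'
  0 -> 'hello'

Decoded: "data code hello data code hello"


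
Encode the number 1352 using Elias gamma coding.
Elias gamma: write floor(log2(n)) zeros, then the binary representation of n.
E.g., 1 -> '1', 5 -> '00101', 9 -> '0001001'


num_bits = floor(log2(1352)) + 1 = 11
leading_zeros = num_bits - 1 = 10
binary(1352) = 10101001000

Elias gamma(1352) = '0000000000' + '10101001000' = 000000000010101001000 (21 bits)


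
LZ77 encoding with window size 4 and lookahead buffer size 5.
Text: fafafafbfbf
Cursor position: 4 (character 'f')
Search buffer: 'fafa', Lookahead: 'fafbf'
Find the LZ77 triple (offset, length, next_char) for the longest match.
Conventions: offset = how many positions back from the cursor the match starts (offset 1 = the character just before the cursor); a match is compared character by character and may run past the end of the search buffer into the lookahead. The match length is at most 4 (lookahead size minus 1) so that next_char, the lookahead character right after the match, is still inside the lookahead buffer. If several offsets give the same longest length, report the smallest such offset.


Try each offset into the search buffer:
  offset=1 (pos 3, char 'a'): match length 0
  offset=2 (pos 2, char 'f'): match length 3
  offset=3 (pos 1, char 'a'): match length 0
  offset=4 (pos 0, char 'f'): match length 3
Longest match has length 3, found at offsets 2, 4; take the smallest, offset 2.
next_char = character at position 4 + 3 = 7 -> 'b'

Best match: offset=2, length=3 (matching 'faf' starting at position 2)
LZ77 triple: (2, 3, 'b')


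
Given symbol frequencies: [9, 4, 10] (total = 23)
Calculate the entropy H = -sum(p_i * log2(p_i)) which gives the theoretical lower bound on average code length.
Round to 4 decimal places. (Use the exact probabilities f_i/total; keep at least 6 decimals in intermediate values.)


Per-symbol terms -p_i * log2(p_i) with p_i = f_i/23:
  p = 9/23 = 0.391304: log2(p) = -1.353637, -p*log2(p) = 0.529684
  p = 4/23 = 0.173913: log2(p) = -2.523562, -p*log2(p) = 0.438880
  p = 10/23 = 0.434783: log2(p) = -1.201634, -p*log2(p) = 0.522450
H = 0.529684 + 0.438880 + 0.522450 = 1.491014

H = 1.491 bits/symbol


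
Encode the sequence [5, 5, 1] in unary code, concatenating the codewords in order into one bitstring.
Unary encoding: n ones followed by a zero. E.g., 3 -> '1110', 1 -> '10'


Encode each number as n ones followed by a terminating 0:
  5 -> 111110 (6 bits)
  5 -> 111110 (6 bits)
  1 -> 10 (2 bits)
Total length = 6 + 6 + 2 = 14 bits.

Unary([5, 5, 1]) = 11111011111010 (14 bits)


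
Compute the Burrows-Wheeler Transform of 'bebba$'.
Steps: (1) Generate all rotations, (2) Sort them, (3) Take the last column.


Rotations (sorted):
  0: $bebba -> last char: a
  1: a$bebb -> last char: b
  2: ba$beb -> last char: b
  3: bba$be -> last char: e
  4: bebba$ -> last char: $
  5: ebba$b -> last char: b


BWT = abbe$b


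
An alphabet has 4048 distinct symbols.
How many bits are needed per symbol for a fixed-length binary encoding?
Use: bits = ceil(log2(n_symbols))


log2(4048) = 11.983
Bracket: 2^11 = 2048 < 4048 <= 2^12 = 4096
So ceil(log2(4048)) = 12

bits = ceil(log2(4048)) = ceil(11.983) = 12 bits


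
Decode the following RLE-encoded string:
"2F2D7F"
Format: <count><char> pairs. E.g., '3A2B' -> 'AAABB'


Expanding each <count><char> pair:
  2F -> 'FF'
  2D -> 'DD'
  7F -> 'FFFFFFF'

Decoded = FFDDFFFFFFF


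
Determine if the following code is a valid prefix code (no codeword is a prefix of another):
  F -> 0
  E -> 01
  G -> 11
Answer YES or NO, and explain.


Checking each pair (does one codeword prefix another?):
  F='0' vs E='01': prefix -- VIOLATION

NO -- this is NOT a valid prefix code. F (0) is a prefix of E (01).


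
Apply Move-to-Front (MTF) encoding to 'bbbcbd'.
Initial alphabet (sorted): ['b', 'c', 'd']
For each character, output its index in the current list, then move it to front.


MTF encoding:
'b': index 0 in ['b', 'c', 'd'] -> ['b', 'c', 'd']
'b': index 0 in ['b', 'c', 'd'] -> ['b', 'c', 'd']
'b': index 0 in ['b', 'c', 'd'] -> ['b', 'c', 'd']
'c': index 1 in ['b', 'c', 'd'] -> ['c', 'b', 'd']
'b': index 1 in ['c', 'b', 'd'] -> ['b', 'c', 'd']
'd': index 2 in ['b', 'c', 'd'] -> ['d', 'b', 'c']


Output: [0, 0, 0, 1, 1, 2]


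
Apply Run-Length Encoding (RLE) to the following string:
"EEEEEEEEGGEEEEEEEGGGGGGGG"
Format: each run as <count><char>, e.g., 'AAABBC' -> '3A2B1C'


Scanning runs left to right:
  i=0: run of 'E' x 8 -> '8E'
  i=8: run of 'G' x 2 -> '2G'
  i=10: run of 'E' x 7 -> '7E'
  i=17: run of 'G' x 8 -> '8G'

RLE = 8E2G7E8G


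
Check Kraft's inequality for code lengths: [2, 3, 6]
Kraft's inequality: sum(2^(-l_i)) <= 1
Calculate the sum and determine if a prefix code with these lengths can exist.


Sum = 2^(-2) + 2^(-3) + 2^(-6)
    = 0.25 + 0.125 + 0.015625
    = 25/64 = 0.390625
Since 0.390625 <= 1, Kraft's inequality IS satisfied.
A prefix code with these lengths CAN exist.

Kraft sum = 0.390625. Satisfied.


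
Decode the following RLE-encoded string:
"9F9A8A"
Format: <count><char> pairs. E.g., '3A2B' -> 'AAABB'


Expanding each <count><char> pair:
  9F -> 'FFFFFFFFF'
  9A -> 'AAAAAAAAA'
  8A -> 'AAAAAAAA'

Decoded = FFFFFFFFFAAAAAAAAAAAAAAAAA


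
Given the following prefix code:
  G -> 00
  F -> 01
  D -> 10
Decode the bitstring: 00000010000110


Decoding step by step:
Bits 00 -> G
Bits 00 -> G
Bits 00 -> G
Bits 10 -> D
Bits 00 -> G
Bits 01 -> F
Bits 10 -> D


Decoded message: GGGDGFD


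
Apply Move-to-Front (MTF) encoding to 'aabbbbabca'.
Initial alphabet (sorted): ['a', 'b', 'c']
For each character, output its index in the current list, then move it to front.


MTF encoding:
'a': index 0 in ['a', 'b', 'c'] -> ['a', 'b', 'c']
'a': index 0 in ['a', 'b', 'c'] -> ['a', 'b', 'c']
'b': index 1 in ['a', 'b', 'c'] -> ['b', 'a', 'c']
'b': index 0 in ['b', 'a', 'c'] -> ['b', 'a', 'c']
'b': index 0 in ['b', 'a', 'c'] -> ['b', 'a', 'c']
'b': index 0 in ['b', 'a', 'c'] -> ['b', 'a', 'c']
'a': index 1 in ['b', 'a', 'c'] -> ['a', 'b', 'c']
'b': index 1 in ['a', 'b', 'c'] -> ['b', 'a', 'c']
'c': index 2 in ['b', 'a', 'c'] -> ['c', 'b', 'a']
'a': index 2 in ['c', 'b', 'a'] -> ['a', 'c', 'b']


Output: [0, 0, 1, 0, 0, 0, 1, 1, 2, 2]


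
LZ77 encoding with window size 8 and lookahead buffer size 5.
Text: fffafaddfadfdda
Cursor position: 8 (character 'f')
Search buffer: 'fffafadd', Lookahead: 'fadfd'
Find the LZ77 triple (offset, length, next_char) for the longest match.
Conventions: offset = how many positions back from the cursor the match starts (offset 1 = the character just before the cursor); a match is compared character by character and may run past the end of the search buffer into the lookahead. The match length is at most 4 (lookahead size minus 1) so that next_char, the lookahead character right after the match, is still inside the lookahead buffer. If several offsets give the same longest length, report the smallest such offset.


Try each offset into the search buffer:
  offset=1 (pos 7, char 'd'): match length 0
  offset=2 (pos 6, char 'd'): match length 0
  offset=3 (pos 5, char 'a'): match length 0
  offset=4 (pos 4, char 'f'): match length 3
  offset=5 (pos 3, char 'a'): match length 0
  offset=6 (pos 2, char 'f'): match length 2
  offset=7 (pos 1, char 'f'): match length 1
  offset=8 (pos 0, char 'f'): match length 1
Longest match has length 3 at offset 4.
next_char = character at position 8 + 3 = 11 -> 'f'

Best match: offset=4, length=3 (matching 'fad' starting at position 4)
LZ77 triple: (4, 3, 'f')


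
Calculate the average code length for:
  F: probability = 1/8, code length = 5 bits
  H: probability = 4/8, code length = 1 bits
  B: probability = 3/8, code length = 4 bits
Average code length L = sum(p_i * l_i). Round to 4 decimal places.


Weighted contributions p_i * l_i:
  F: (1/8) * 5 = 5/8
  H: (4/8) * 1 = 4/8
  B: (3/8) * 4 = 12/8
Sum = (5 + 4 + 12)/8 = 21/8

L = 21/8 = 2.6250 bits/symbol


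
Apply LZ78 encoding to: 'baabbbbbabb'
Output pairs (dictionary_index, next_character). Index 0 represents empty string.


LZ78 encoding steps:
Dictionary: {0: ''}
Step 1: w='' (idx 0), next='b' -> output (0, 'b'), add 'b' as idx 1
Step 2: w='' (idx 0), next='a' -> output (0, 'a'), add 'a' as idx 2
Step 3: w='a' (idx 2), next='b' -> output (2, 'b'), add 'ab' as idx 3
Step 4: w='b' (idx 1), next='b' -> output (1, 'b'), add 'bb' as idx 4
Step 5: w='bb' (idx 4), next='a' -> output (4, 'a'), add 'bba' as idx 5
Step 6: w='bb' (idx 4), end of input -> output (4, '')


Encoded: [(0, 'b'), (0, 'a'), (2, 'b'), (1, 'b'), (4, 'a'), (4, '')]


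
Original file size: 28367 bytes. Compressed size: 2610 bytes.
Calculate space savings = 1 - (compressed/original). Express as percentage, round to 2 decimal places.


ratio = compressed/original = 2610/28367 = 0.092008
savings = 1 - ratio = 1 - 0.092008 = 0.907992
as a percentage: 0.907992 * 100 = 90.8%

Space savings = 1 - 2610/28367 = 90.8%


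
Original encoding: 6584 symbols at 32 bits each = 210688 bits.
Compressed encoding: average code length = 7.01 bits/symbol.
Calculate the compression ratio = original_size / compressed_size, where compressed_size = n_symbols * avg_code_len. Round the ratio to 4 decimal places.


original_size = n_symbols * orig_bits = 6584 * 32 = 210688 bits
compressed_size = n_symbols * avg_code_len = 6584 * 7.01 = 46153.84 bits
ratio = original_size / compressed_size = 210688 / 46153.84 = 4.5649

Compression ratio = 4.5649


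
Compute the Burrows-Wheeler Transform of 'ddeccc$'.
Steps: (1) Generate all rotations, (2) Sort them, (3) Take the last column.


Rotations (sorted):
  0: $ddeccc -> last char: c
  1: c$ddecc -> last char: c
  2: cc$ddec -> last char: c
  3: ccc$dde -> last char: e
  4: ddeccc$ -> last char: $
  5: deccc$d -> last char: d
  6: eccc$dd -> last char: d


BWT = ccce$dd


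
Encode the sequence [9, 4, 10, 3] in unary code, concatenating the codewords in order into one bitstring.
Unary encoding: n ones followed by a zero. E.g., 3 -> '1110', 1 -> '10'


Encode each number as n ones followed by a terminating 0:
  9 -> 1111111110 (10 bits)
  4 -> 11110 (5 bits)
  10 -> 11111111110 (11 bits)
  3 -> 1110 (4 bits)
Total length = 10 + 5 + 11 + 4 = 30 bits.

Unary([9, 4, 10, 3]) = 111111111011110111111111101110 (30 bits)


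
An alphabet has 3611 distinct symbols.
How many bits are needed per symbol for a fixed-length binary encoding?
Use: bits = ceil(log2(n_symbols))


log2(3611) = 11.8182
Bracket: 2^11 = 2048 < 3611 <= 2^12 = 4096
So ceil(log2(3611)) = 12

bits = ceil(log2(3611)) = ceil(11.8182) = 12 bits


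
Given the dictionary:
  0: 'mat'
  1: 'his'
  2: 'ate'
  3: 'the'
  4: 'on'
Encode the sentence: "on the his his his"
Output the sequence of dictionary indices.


Look up each word in the dictionary:
  'on' -> 4
  'the' -> 3
  'his' -> 1
  'his' -> 1
  'his' -> 1

Encoded: [4, 3, 1, 1, 1]


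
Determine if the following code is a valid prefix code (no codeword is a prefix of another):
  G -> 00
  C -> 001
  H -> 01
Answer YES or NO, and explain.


Checking each pair (does one codeword prefix another?):
  G='00' vs C='001': prefix -- VIOLATION

NO -- this is NOT a valid prefix code. G (00) is a prefix of C (001).


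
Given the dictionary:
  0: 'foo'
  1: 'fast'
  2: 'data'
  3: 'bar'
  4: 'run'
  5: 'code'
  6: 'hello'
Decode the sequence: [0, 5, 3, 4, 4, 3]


Look up each index in the dictionary:
  0 -> 'foo'
  5 -> 'code'
  3 -> 'bar'
  4 -> 'run'
  4 -> 'run'
  3 -> 'bar'

Decoded: "foo code bar run run bar"


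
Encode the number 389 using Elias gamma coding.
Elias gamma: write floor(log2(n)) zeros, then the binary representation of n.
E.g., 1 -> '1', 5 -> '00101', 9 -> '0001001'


num_bits = floor(log2(389)) + 1 = 9
leading_zeros = num_bits - 1 = 8
binary(389) = 110000101

Elias gamma(389) = '00000000' + '110000101' = 00000000110000101 (17 bits)


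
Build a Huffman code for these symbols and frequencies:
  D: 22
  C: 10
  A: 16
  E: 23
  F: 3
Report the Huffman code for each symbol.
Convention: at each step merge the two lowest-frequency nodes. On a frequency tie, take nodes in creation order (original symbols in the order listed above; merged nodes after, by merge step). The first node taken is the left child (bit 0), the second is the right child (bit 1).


Huffman tree construction:
Step 1: Merge F(3) + C(10) = 13
Step 2: Merge (F+C)(13) + A(16) = 29
Step 3: Merge D(22) + E(23) = 45
Step 4: Merge ((F+C)+A)(29) + (D+E)(45) = 74
Read each symbol's code off the tree from the root (left child = 0, right child = 1).

Codes:
  D: 10 (length 2)
  C: 001 (length 3)
  A: 01 (length 2)
  E: 11 (length 2)
  F: 000 (length 3)
Average code length: 161/74 = 2.1757 bits/symbol


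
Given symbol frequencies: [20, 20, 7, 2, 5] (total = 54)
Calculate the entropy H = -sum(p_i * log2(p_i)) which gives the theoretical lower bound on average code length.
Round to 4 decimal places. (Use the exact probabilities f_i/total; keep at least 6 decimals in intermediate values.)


Per-symbol terms -p_i * log2(p_i) with p_i = f_i/54:
  p = 20/54 = 0.370370: log2(p) = -1.432959, -p*log2(p) = 0.530726
  p = 20/54 = 0.370370: log2(p) = -1.432959, -p*log2(p) = 0.530726
  p = 7/54 = 0.129630: log2(p) = -2.947533, -p*log2(p) = 0.382088
  p = 2/54 = 0.037037: log2(p) = -4.754888, -p*log2(p) = 0.176107
  p = 5/54 = 0.092593: log2(p) = -3.432959, -p*log2(p) = 0.317867
H = 0.530726 + 0.530726 + 0.382088 + 0.176107 + 0.317867 = 1.937514

H = 1.9375 bits/symbol


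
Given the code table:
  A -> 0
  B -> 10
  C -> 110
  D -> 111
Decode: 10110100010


Decoding:
10 -> B
110 -> C
10 -> B
0 -> A
0 -> A
10 -> B


Result: BCBAAB


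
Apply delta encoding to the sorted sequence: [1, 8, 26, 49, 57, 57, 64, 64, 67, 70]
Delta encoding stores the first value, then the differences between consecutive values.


First value: 1
Deltas:
  8 - 1 = 7
  26 - 8 = 18
  49 - 26 = 23
  57 - 49 = 8
  57 - 57 = 0
  64 - 57 = 7
  64 - 64 = 0
  67 - 64 = 3
  70 - 67 = 3


Delta encoded: [1, 7, 18, 23, 8, 0, 7, 0, 3, 3]


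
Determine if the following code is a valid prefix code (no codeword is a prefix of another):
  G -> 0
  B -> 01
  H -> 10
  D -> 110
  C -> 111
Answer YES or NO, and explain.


Checking each pair (does one codeword prefix another?):
  G='0' vs B='01': prefix -- VIOLATION

NO -- this is NOT a valid prefix code. G (0) is a prefix of B (01).


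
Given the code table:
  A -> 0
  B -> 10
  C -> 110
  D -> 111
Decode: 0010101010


Decoding:
0 -> A
0 -> A
10 -> B
10 -> B
10 -> B
10 -> B


Result: AABBBB


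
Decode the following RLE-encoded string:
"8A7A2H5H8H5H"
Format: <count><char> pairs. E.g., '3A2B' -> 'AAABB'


Expanding each <count><char> pair:
  8A -> 'AAAAAAAA'
  7A -> 'AAAAAAA'
  2H -> 'HH'
  5H -> 'HHHHH'
  8H -> 'HHHHHHHH'
  5H -> 'HHHHH'

Decoded = AAAAAAAAAAAAAAAHHHHHHHHHHHHHHHHHHHH


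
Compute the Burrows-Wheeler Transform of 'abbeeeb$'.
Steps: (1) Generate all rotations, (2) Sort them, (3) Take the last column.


Rotations (sorted):
  0: $abbeeeb -> last char: b
  1: abbeeeb$ -> last char: $
  2: b$abbeee -> last char: e
  3: bbeeeb$a -> last char: a
  4: beeeb$ab -> last char: b
  5: eb$abbee -> last char: e
  6: eeb$abbe -> last char: e
  7: eeeb$abb -> last char: b


BWT = b$eabeeb


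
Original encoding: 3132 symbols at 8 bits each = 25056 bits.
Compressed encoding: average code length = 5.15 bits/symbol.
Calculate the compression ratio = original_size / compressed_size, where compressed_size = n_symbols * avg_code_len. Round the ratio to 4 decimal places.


original_size = n_symbols * orig_bits = 3132 * 8 = 25056 bits
compressed_size = n_symbols * avg_code_len = 3132 * 5.15 = 16129.8 bits
ratio = original_size / compressed_size = 25056 / 16129.8 = 1.5534

Compression ratio = 1.5534


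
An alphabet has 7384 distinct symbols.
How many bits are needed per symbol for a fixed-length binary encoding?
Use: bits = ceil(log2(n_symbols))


log2(7384) = 12.8502
Bracket: 2^12 = 4096 < 7384 <= 2^13 = 8192
So ceil(log2(7384)) = 13

bits = ceil(log2(7384)) = ceil(12.8502) = 13 bits


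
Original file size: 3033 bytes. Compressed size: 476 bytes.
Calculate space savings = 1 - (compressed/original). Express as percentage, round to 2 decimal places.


ratio = compressed/original = 476/3033 = 0.15694
savings = 1 - ratio = 1 - 0.15694 = 0.84306
as a percentage: 0.84306 * 100 = 84.31%

Space savings = 1 - 476/3033 = 84.31%


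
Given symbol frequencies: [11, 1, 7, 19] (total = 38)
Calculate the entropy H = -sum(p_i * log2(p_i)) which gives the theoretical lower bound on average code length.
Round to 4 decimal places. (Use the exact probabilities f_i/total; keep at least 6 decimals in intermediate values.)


Per-symbol terms -p_i * log2(p_i) with p_i = f_i/38:
  p = 11/38 = 0.289474: log2(p) = -1.788496, -p*log2(p) = 0.517722
  p = 1/38 = 0.026316: log2(p) = -5.247928, -p*log2(p) = 0.138103
  p = 7/38 = 0.184211: log2(p) = -2.440573, -p*log2(p) = 0.449579
  p = 19/38 = 0.500000: log2(p) = -1.000000, -p*log2(p) = 0.500000
H = 0.517722 + 0.138103 + 0.449579 + 0.500000 = 1.605404

H = 1.6054 bits/symbol


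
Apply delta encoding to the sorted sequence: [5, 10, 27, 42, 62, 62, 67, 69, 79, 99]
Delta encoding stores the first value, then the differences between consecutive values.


First value: 5
Deltas:
  10 - 5 = 5
  27 - 10 = 17
  42 - 27 = 15
  62 - 42 = 20
  62 - 62 = 0
  67 - 62 = 5
  69 - 67 = 2
  79 - 69 = 10
  99 - 79 = 20


Delta encoded: [5, 5, 17, 15, 20, 0, 5, 2, 10, 20]


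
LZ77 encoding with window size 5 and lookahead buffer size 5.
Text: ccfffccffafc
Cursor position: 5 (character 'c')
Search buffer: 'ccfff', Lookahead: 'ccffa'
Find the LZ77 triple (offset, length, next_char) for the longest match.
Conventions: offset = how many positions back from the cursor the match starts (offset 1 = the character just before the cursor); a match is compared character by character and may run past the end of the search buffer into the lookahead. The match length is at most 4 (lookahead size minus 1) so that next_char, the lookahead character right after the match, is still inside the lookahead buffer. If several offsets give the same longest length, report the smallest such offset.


Try each offset into the search buffer:
  offset=1 (pos 4, char 'f'): match length 0
  offset=2 (pos 3, char 'f'): match length 0
  offset=3 (pos 2, char 'f'): match length 0
  offset=4 (pos 1, char 'c'): match length 1
  offset=5 (pos 0, char 'c'): match length 4
Longest match has length 4 at offset 5.
next_char = character at position 5 + 4 = 9 -> 'a'

Best match: offset=5, length=4 (matching 'ccff' starting at position 0)
LZ77 triple: (5, 4, 'a')


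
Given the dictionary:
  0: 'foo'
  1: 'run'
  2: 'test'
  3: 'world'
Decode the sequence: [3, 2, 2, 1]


Look up each index in the dictionary:
  3 -> 'world'
  2 -> 'test'
  2 -> 'test'
  1 -> 'run'

Decoded: "world test test run"


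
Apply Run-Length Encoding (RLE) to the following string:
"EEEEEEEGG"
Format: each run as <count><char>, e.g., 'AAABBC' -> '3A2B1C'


Scanning runs left to right:
  i=0: run of 'E' x 7 -> '7E'
  i=7: run of 'G' x 2 -> '2G'

RLE = 7E2G


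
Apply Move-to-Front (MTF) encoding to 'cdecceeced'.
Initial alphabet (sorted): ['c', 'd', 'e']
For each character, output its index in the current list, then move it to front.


MTF encoding:
'c': index 0 in ['c', 'd', 'e'] -> ['c', 'd', 'e']
'd': index 1 in ['c', 'd', 'e'] -> ['d', 'c', 'e']
'e': index 2 in ['d', 'c', 'e'] -> ['e', 'd', 'c']
'c': index 2 in ['e', 'd', 'c'] -> ['c', 'e', 'd']
'c': index 0 in ['c', 'e', 'd'] -> ['c', 'e', 'd']
'e': index 1 in ['c', 'e', 'd'] -> ['e', 'c', 'd']
'e': index 0 in ['e', 'c', 'd'] -> ['e', 'c', 'd']
'c': index 1 in ['e', 'c', 'd'] -> ['c', 'e', 'd']
'e': index 1 in ['c', 'e', 'd'] -> ['e', 'c', 'd']
'd': index 2 in ['e', 'c', 'd'] -> ['d', 'e', 'c']


Output: [0, 1, 2, 2, 0, 1, 0, 1, 1, 2]


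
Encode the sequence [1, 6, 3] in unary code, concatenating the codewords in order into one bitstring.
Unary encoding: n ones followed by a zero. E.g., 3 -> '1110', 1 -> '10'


Encode each number as n ones followed by a terminating 0:
  1 -> 10 (2 bits)
  6 -> 1111110 (7 bits)
  3 -> 1110 (4 bits)
Total length = 2 + 7 + 4 = 13 bits.

Unary([1, 6, 3]) = 1011111101110 (13 bits)


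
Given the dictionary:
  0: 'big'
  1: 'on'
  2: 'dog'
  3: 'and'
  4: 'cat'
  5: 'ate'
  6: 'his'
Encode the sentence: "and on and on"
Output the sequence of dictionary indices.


Look up each word in the dictionary:
  'and' -> 3
  'on' -> 1
  'and' -> 3
  'on' -> 1

Encoded: [3, 1, 3, 1]


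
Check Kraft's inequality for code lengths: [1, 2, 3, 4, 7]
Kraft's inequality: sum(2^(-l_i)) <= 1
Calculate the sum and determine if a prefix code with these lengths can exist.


Sum = 2^(-1) + 2^(-2) + 2^(-3) + 2^(-4) + 2^(-7)
    = 0.5 + 0.25 + 0.125 + 0.0625 + 0.0078125
    = 121/128 = 0.9453125
Since 0.9453125 <= 1, Kraft's inequality IS satisfied.
A prefix code with these lengths CAN exist.

Kraft sum = 0.9453125. Satisfied.


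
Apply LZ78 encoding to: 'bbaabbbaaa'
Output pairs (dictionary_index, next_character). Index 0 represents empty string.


LZ78 encoding steps:
Dictionary: {0: ''}
Step 1: w='' (idx 0), next='b' -> output (0, 'b'), add 'b' as idx 1
Step 2: w='b' (idx 1), next='a' -> output (1, 'a'), add 'ba' as idx 2
Step 3: w='' (idx 0), next='a' -> output (0, 'a'), add 'a' as idx 3
Step 4: w='b' (idx 1), next='b' -> output (1, 'b'), add 'bb' as idx 4
Step 5: w='ba' (idx 2), next='a' -> output (2, 'a'), add 'baa' as idx 5
Step 6: w='a' (idx 3), end of input -> output (3, '')


Encoded: [(0, 'b'), (1, 'a'), (0, 'a'), (1, 'b'), (2, 'a'), (3, '')]


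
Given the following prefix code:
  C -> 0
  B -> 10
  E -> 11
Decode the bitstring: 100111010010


Decoding step by step:
Bits 10 -> B
Bits 0 -> C
Bits 11 -> E
Bits 10 -> B
Bits 10 -> B
Bits 0 -> C
Bits 10 -> B


Decoded message: BCEBBCB


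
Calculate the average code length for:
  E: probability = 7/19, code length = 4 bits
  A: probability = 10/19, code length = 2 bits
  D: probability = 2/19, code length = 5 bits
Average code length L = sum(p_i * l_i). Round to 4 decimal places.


Weighted contributions p_i * l_i:
  E: (7/19) * 4 = 28/19
  A: (10/19) * 2 = 20/19
  D: (2/19) * 5 = 10/19
Sum = (28 + 20 + 10)/19 = 58/19

L = 58/19 = 3.0526 bits/symbol


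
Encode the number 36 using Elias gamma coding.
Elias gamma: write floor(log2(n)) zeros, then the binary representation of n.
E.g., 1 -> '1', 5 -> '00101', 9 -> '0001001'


num_bits = floor(log2(36)) + 1 = 6
leading_zeros = num_bits - 1 = 5
binary(36) = 100100

Elias gamma(36) = '00000' + '100100' = 00000100100 (11 bits)


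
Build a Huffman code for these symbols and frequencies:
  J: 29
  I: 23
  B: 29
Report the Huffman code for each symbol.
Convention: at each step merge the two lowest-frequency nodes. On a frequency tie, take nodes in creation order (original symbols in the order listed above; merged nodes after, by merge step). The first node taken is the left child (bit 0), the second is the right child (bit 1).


Huffman tree construction:
Step 1: Merge I(23) + J(29) = 52
Step 2: Merge B(29) + (I+J)(52) = 81
Read each symbol's code off the tree from the root (left child = 0, right child = 1).

Codes:
  J: 11 (length 2)
  I: 10 (length 2)
  B: 0 (length 1)
Average code length: 133/81 = 1.6420 bits/symbol


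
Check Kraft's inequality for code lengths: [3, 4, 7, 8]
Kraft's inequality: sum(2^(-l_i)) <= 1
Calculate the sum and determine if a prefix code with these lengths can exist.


Sum = 2^(-3) + 2^(-4) + 2^(-7) + 2^(-8)
    = 0.125 + 0.0625 + 0.0078125 + 0.00390625
    = 51/256 = 0.19921875
Since 0.19921875 <= 1, Kraft's inequality IS satisfied.
A prefix code with these lengths CAN exist.

Kraft sum = 0.19921875. Satisfied.


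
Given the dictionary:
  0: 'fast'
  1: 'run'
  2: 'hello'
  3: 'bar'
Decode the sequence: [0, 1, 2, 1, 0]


Look up each index in the dictionary:
  0 -> 'fast'
  1 -> 'run'
  2 -> 'hello'
  1 -> 'run'
  0 -> 'fast'

Decoded: "fast run hello run fast"


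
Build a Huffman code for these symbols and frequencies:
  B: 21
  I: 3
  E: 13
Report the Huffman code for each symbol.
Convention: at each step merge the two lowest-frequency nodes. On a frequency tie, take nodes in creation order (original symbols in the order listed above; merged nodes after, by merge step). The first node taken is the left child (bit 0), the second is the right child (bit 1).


Huffman tree construction:
Step 1: Merge I(3) + E(13) = 16
Step 2: Merge (I+E)(16) + B(21) = 37
Read each symbol's code off the tree from the root (left child = 0, right child = 1).

Codes:
  B: 1 (length 1)
  I: 00 (length 2)
  E: 01 (length 2)
Average code length: 53/37 = 1.4324 bits/symbol


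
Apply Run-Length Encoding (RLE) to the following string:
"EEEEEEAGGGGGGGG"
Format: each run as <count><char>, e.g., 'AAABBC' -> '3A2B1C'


Scanning runs left to right:
  i=0: run of 'E' x 6 -> '6E'
  i=6: run of 'A' x 1 -> '1A'
  i=7: run of 'G' x 8 -> '8G'

RLE = 6E1A8G


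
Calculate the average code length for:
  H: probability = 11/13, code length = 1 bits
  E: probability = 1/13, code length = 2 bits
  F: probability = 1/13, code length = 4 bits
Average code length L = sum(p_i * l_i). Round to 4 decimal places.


Weighted contributions p_i * l_i:
  H: (11/13) * 1 = 11/13
  E: (1/13) * 2 = 2/13
  F: (1/13) * 4 = 4/13
Sum = (11 + 2 + 4)/13 = 17/13

L = 17/13 = 1.3077 bits/symbol


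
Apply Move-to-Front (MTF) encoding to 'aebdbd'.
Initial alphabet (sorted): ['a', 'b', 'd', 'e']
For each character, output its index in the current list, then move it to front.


MTF encoding:
'a': index 0 in ['a', 'b', 'd', 'e'] -> ['a', 'b', 'd', 'e']
'e': index 3 in ['a', 'b', 'd', 'e'] -> ['e', 'a', 'b', 'd']
'b': index 2 in ['e', 'a', 'b', 'd'] -> ['b', 'e', 'a', 'd']
'd': index 3 in ['b', 'e', 'a', 'd'] -> ['d', 'b', 'e', 'a']
'b': index 1 in ['d', 'b', 'e', 'a'] -> ['b', 'd', 'e', 'a']
'd': index 1 in ['b', 'd', 'e', 'a'] -> ['d', 'b', 'e', 'a']


Output: [0, 3, 2, 3, 1, 1]


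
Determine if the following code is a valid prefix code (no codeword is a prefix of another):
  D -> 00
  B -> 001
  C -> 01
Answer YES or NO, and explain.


Checking each pair (does one codeword prefix another?):
  D='00' vs B='001': prefix -- VIOLATION

NO -- this is NOT a valid prefix code. D (00) is a prefix of B (001).


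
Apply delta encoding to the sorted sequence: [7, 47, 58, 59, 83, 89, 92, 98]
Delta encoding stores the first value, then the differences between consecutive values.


First value: 7
Deltas:
  47 - 7 = 40
  58 - 47 = 11
  59 - 58 = 1
  83 - 59 = 24
  89 - 83 = 6
  92 - 89 = 3
  98 - 92 = 6


Delta encoded: [7, 40, 11, 1, 24, 6, 3, 6]


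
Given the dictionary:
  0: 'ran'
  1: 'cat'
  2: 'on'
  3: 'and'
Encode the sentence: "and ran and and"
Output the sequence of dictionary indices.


Look up each word in the dictionary:
  'and' -> 3
  'ran' -> 0
  'and' -> 3
  'and' -> 3

Encoded: [3, 0, 3, 3]


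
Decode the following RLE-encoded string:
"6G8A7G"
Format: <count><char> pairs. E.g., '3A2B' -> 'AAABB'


Expanding each <count><char> pair:
  6G -> 'GGGGGG'
  8A -> 'AAAAAAAA'
  7G -> 'GGGGGGG'

Decoded = GGGGGGAAAAAAAAGGGGGGG


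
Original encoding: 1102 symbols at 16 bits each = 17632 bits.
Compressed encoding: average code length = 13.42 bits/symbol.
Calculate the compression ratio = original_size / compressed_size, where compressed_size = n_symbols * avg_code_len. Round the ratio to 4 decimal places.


original_size = n_symbols * orig_bits = 1102 * 16 = 17632 bits
compressed_size = n_symbols * avg_code_len = 1102 * 13.42 = 14788.84 bits
ratio = original_size / compressed_size = 17632 / 14788.84 = 1.1923

Compression ratio = 1.1923
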